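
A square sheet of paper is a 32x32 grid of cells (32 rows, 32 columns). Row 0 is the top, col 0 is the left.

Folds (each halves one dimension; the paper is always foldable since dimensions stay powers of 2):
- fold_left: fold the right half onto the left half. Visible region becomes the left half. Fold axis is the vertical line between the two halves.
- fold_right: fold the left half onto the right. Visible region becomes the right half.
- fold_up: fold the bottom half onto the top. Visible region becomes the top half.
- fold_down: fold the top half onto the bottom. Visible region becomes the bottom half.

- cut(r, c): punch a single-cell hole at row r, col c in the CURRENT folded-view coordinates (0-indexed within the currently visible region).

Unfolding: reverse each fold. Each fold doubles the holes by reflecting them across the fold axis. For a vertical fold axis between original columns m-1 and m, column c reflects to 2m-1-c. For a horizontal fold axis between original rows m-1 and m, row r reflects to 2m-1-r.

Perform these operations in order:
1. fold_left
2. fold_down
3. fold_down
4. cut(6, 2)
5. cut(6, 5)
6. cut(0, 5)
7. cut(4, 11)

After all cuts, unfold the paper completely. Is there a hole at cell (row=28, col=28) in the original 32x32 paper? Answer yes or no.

Answer: no

Derivation:
Op 1 fold_left: fold axis v@16; visible region now rows[0,32) x cols[0,16) = 32x16
Op 2 fold_down: fold axis h@16; visible region now rows[16,32) x cols[0,16) = 16x16
Op 3 fold_down: fold axis h@24; visible region now rows[24,32) x cols[0,16) = 8x16
Op 4 cut(6, 2): punch at orig (30,2); cuts so far [(30, 2)]; region rows[24,32) x cols[0,16) = 8x16
Op 5 cut(6, 5): punch at orig (30,5); cuts so far [(30, 2), (30, 5)]; region rows[24,32) x cols[0,16) = 8x16
Op 6 cut(0, 5): punch at orig (24,5); cuts so far [(24, 5), (30, 2), (30, 5)]; region rows[24,32) x cols[0,16) = 8x16
Op 7 cut(4, 11): punch at orig (28,11); cuts so far [(24, 5), (28, 11), (30, 2), (30, 5)]; region rows[24,32) x cols[0,16) = 8x16
Unfold 1 (reflect across h@24): 8 holes -> [(17, 2), (17, 5), (19, 11), (23, 5), (24, 5), (28, 11), (30, 2), (30, 5)]
Unfold 2 (reflect across h@16): 16 holes -> [(1, 2), (1, 5), (3, 11), (7, 5), (8, 5), (12, 11), (14, 2), (14, 5), (17, 2), (17, 5), (19, 11), (23, 5), (24, 5), (28, 11), (30, 2), (30, 5)]
Unfold 3 (reflect across v@16): 32 holes -> [(1, 2), (1, 5), (1, 26), (1, 29), (3, 11), (3, 20), (7, 5), (7, 26), (8, 5), (8, 26), (12, 11), (12, 20), (14, 2), (14, 5), (14, 26), (14, 29), (17, 2), (17, 5), (17, 26), (17, 29), (19, 11), (19, 20), (23, 5), (23, 26), (24, 5), (24, 26), (28, 11), (28, 20), (30, 2), (30, 5), (30, 26), (30, 29)]
Holes: [(1, 2), (1, 5), (1, 26), (1, 29), (3, 11), (3, 20), (7, 5), (7, 26), (8, 5), (8, 26), (12, 11), (12, 20), (14, 2), (14, 5), (14, 26), (14, 29), (17, 2), (17, 5), (17, 26), (17, 29), (19, 11), (19, 20), (23, 5), (23, 26), (24, 5), (24, 26), (28, 11), (28, 20), (30, 2), (30, 5), (30, 26), (30, 29)]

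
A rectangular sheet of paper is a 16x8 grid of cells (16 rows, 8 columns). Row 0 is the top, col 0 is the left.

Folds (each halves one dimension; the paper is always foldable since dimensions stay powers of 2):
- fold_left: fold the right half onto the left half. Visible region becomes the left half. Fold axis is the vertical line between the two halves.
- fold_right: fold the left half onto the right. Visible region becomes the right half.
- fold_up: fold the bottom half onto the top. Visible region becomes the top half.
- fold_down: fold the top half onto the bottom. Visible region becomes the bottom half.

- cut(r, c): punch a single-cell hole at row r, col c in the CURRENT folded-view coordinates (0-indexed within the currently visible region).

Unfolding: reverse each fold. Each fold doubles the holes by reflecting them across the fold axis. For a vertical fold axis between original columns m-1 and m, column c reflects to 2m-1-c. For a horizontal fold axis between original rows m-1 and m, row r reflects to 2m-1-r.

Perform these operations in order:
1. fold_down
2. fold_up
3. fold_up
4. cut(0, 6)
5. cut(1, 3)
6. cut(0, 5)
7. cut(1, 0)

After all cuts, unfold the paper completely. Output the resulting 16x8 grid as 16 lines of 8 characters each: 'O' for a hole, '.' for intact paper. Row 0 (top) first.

Op 1 fold_down: fold axis h@8; visible region now rows[8,16) x cols[0,8) = 8x8
Op 2 fold_up: fold axis h@12; visible region now rows[8,12) x cols[0,8) = 4x8
Op 3 fold_up: fold axis h@10; visible region now rows[8,10) x cols[0,8) = 2x8
Op 4 cut(0, 6): punch at orig (8,6); cuts so far [(8, 6)]; region rows[8,10) x cols[0,8) = 2x8
Op 5 cut(1, 3): punch at orig (9,3); cuts so far [(8, 6), (9, 3)]; region rows[8,10) x cols[0,8) = 2x8
Op 6 cut(0, 5): punch at orig (8,5); cuts so far [(8, 5), (8, 6), (9, 3)]; region rows[8,10) x cols[0,8) = 2x8
Op 7 cut(1, 0): punch at orig (9,0); cuts so far [(8, 5), (8, 6), (9, 0), (9, 3)]; region rows[8,10) x cols[0,8) = 2x8
Unfold 1 (reflect across h@10): 8 holes -> [(8, 5), (8, 6), (9, 0), (9, 3), (10, 0), (10, 3), (11, 5), (11, 6)]
Unfold 2 (reflect across h@12): 16 holes -> [(8, 5), (8, 6), (9, 0), (9, 3), (10, 0), (10, 3), (11, 5), (11, 6), (12, 5), (12, 6), (13, 0), (13, 3), (14, 0), (14, 3), (15, 5), (15, 6)]
Unfold 3 (reflect across h@8): 32 holes -> [(0, 5), (0, 6), (1, 0), (1, 3), (2, 0), (2, 3), (3, 5), (3, 6), (4, 5), (4, 6), (5, 0), (5, 3), (6, 0), (6, 3), (7, 5), (7, 6), (8, 5), (8, 6), (9, 0), (9, 3), (10, 0), (10, 3), (11, 5), (11, 6), (12, 5), (12, 6), (13, 0), (13, 3), (14, 0), (14, 3), (15, 5), (15, 6)]

Answer: .....OO.
O..O....
O..O....
.....OO.
.....OO.
O..O....
O..O....
.....OO.
.....OO.
O..O....
O..O....
.....OO.
.....OO.
O..O....
O..O....
.....OO.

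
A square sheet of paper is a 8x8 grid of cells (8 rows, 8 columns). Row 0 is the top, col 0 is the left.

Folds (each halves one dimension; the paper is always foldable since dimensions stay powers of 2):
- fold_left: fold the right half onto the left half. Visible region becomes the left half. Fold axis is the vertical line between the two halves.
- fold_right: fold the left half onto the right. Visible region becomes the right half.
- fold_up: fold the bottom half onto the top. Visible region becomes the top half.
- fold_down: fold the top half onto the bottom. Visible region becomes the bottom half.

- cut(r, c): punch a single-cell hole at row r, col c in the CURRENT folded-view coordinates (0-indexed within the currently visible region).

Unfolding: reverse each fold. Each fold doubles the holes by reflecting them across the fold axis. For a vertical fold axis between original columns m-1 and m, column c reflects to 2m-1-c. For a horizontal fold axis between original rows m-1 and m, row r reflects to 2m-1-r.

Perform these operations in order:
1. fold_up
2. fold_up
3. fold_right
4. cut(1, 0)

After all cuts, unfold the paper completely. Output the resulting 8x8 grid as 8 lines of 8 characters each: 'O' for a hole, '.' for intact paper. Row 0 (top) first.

Answer: ........
...OO...
...OO...
........
........
...OO...
...OO...
........

Derivation:
Op 1 fold_up: fold axis h@4; visible region now rows[0,4) x cols[0,8) = 4x8
Op 2 fold_up: fold axis h@2; visible region now rows[0,2) x cols[0,8) = 2x8
Op 3 fold_right: fold axis v@4; visible region now rows[0,2) x cols[4,8) = 2x4
Op 4 cut(1, 0): punch at orig (1,4); cuts so far [(1, 4)]; region rows[0,2) x cols[4,8) = 2x4
Unfold 1 (reflect across v@4): 2 holes -> [(1, 3), (1, 4)]
Unfold 2 (reflect across h@2): 4 holes -> [(1, 3), (1, 4), (2, 3), (2, 4)]
Unfold 3 (reflect across h@4): 8 holes -> [(1, 3), (1, 4), (2, 3), (2, 4), (5, 3), (5, 4), (6, 3), (6, 4)]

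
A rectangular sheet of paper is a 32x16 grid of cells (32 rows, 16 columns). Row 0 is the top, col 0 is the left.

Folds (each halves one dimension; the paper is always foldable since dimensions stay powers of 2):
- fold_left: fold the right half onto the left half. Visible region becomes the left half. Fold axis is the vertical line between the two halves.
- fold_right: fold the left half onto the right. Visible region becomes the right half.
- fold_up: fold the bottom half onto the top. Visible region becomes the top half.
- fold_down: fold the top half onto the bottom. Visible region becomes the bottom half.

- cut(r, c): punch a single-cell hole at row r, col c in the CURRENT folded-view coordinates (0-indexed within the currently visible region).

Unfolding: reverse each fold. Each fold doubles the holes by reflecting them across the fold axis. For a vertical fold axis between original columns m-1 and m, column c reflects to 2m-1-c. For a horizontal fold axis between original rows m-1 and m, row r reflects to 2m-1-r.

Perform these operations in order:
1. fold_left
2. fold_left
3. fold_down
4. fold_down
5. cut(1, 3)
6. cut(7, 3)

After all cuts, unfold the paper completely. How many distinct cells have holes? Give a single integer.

Op 1 fold_left: fold axis v@8; visible region now rows[0,32) x cols[0,8) = 32x8
Op 2 fold_left: fold axis v@4; visible region now rows[0,32) x cols[0,4) = 32x4
Op 3 fold_down: fold axis h@16; visible region now rows[16,32) x cols[0,4) = 16x4
Op 4 fold_down: fold axis h@24; visible region now rows[24,32) x cols[0,4) = 8x4
Op 5 cut(1, 3): punch at orig (25,3); cuts so far [(25, 3)]; region rows[24,32) x cols[0,4) = 8x4
Op 6 cut(7, 3): punch at orig (31,3); cuts so far [(25, 3), (31, 3)]; region rows[24,32) x cols[0,4) = 8x4
Unfold 1 (reflect across h@24): 4 holes -> [(16, 3), (22, 3), (25, 3), (31, 3)]
Unfold 2 (reflect across h@16): 8 holes -> [(0, 3), (6, 3), (9, 3), (15, 3), (16, 3), (22, 3), (25, 3), (31, 3)]
Unfold 3 (reflect across v@4): 16 holes -> [(0, 3), (0, 4), (6, 3), (6, 4), (9, 3), (9, 4), (15, 3), (15, 4), (16, 3), (16, 4), (22, 3), (22, 4), (25, 3), (25, 4), (31, 3), (31, 4)]
Unfold 4 (reflect across v@8): 32 holes -> [(0, 3), (0, 4), (0, 11), (0, 12), (6, 3), (6, 4), (6, 11), (6, 12), (9, 3), (9, 4), (9, 11), (9, 12), (15, 3), (15, 4), (15, 11), (15, 12), (16, 3), (16, 4), (16, 11), (16, 12), (22, 3), (22, 4), (22, 11), (22, 12), (25, 3), (25, 4), (25, 11), (25, 12), (31, 3), (31, 4), (31, 11), (31, 12)]

Answer: 32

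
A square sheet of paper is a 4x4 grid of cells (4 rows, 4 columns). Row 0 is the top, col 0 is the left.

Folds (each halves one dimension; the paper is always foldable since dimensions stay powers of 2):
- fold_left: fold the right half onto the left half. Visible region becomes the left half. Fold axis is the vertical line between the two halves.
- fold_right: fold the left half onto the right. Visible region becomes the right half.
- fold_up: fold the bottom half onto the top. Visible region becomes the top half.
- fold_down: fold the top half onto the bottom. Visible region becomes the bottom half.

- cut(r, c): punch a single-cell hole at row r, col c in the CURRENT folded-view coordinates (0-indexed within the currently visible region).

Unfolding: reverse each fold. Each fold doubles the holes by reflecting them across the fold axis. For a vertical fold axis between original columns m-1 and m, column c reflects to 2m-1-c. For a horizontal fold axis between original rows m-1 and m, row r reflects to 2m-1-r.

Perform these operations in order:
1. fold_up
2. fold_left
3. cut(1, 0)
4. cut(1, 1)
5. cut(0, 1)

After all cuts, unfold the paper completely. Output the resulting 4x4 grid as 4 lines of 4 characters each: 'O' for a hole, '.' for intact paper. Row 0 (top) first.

Answer: .OO.
OOOO
OOOO
.OO.

Derivation:
Op 1 fold_up: fold axis h@2; visible region now rows[0,2) x cols[0,4) = 2x4
Op 2 fold_left: fold axis v@2; visible region now rows[0,2) x cols[0,2) = 2x2
Op 3 cut(1, 0): punch at orig (1,0); cuts so far [(1, 0)]; region rows[0,2) x cols[0,2) = 2x2
Op 4 cut(1, 1): punch at orig (1,1); cuts so far [(1, 0), (1, 1)]; region rows[0,2) x cols[0,2) = 2x2
Op 5 cut(0, 1): punch at orig (0,1); cuts so far [(0, 1), (1, 0), (1, 1)]; region rows[0,2) x cols[0,2) = 2x2
Unfold 1 (reflect across v@2): 6 holes -> [(0, 1), (0, 2), (1, 0), (1, 1), (1, 2), (1, 3)]
Unfold 2 (reflect across h@2): 12 holes -> [(0, 1), (0, 2), (1, 0), (1, 1), (1, 2), (1, 3), (2, 0), (2, 1), (2, 2), (2, 3), (3, 1), (3, 2)]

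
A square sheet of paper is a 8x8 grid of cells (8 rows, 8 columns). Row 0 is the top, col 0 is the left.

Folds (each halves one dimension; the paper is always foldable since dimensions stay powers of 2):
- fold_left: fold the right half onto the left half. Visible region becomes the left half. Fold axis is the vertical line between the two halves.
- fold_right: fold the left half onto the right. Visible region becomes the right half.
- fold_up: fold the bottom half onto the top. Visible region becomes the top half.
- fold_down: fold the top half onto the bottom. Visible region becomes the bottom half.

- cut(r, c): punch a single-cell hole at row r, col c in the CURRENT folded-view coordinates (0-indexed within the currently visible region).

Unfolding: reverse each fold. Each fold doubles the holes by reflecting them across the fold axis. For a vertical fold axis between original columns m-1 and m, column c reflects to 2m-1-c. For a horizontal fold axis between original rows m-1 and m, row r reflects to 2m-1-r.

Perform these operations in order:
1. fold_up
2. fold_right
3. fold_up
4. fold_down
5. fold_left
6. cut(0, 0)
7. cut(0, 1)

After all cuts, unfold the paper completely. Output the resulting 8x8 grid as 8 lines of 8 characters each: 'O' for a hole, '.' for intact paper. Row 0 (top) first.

Answer: OOOOOOOO
OOOOOOOO
OOOOOOOO
OOOOOOOO
OOOOOOOO
OOOOOOOO
OOOOOOOO
OOOOOOOO

Derivation:
Op 1 fold_up: fold axis h@4; visible region now rows[0,4) x cols[0,8) = 4x8
Op 2 fold_right: fold axis v@4; visible region now rows[0,4) x cols[4,8) = 4x4
Op 3 fold_up: fold axis h@2; visible region now rows[0,2) x cols[4,8) = 2x4
Op 4 fold_down: fold axis h@1; visible region now rows[1,2) x cols[4,8) = 1x4
Op 5 fold_left: fold axis v@6; visible region now rows[1,2) x cols[4,6) = 1x2
Op 6 cut(0, 0): punch at orig (1,4); cuts so far [(1, 4)]; region rows[1,2) x cols[4,6) = 1x2
Op 7 cut(0, 1): punch at orig (1,5); cuts so far [(1, 4), (1, 5)]; region rows[1,2) x cols[4,6) = 1x2
Unfold 1 (reflect across v@6): 4 holes -> [(1, 4), (1, 5), (1, 6), (1, 7)]
Unfold 2 (reflect across h@1): 8 holes -> [(0, 4), (0, 5), (0, 6), (0, 7), (1, 4), (1, 5), (1, 6), (1, 7)]
Unfold 3 (reflect across h@2): 16 holes -> [(0, 4), (0, 5), (0, 6), (0, 7), (1, 4), (1, 5), (1, 6), (1, 7), (2, 4), (2, 5), (2, 6), (2, 7), (3, 4), (3, 5), (3, 6), (3, 7)]
Unfold 4 (reflect across v@4): 32 holes -> [(0, 0), (0, 1), (0, 2), (0, 3), (0, 4), (0, 5), (0, 6), (0, 7), (1, 0), (1, 1), (1, 2), (1, 3), (1, 4), (1, 5), (1, 6), (1, 7), (2, 0), (2, 1), (2, 2), (2, 3), (2, 4), (2, 5), (2, 6), (2, 7), (3, 0), (3, 1), (3, 2), (3, 3), (3, 4), (3, 5), (3, 6), (3, 7)]
Unfold 5 (reflect across h@4): 64 holes -> [(0, 0), (0, 1), (0, 2), (0, 3), (0, 4), (0, 5), (0, 6), (0, 7), (1, 0), (1, 1), (1, 2), (1, 3), (1, 4), (1, 5), (1, 6), (1, 7), (2, 0), (2, 1), (2, 2), (2, 3), (2, 4), (2, 5), (2, 6), (2, 7), (3, 0), (3, 1), (3, 2), (3, 3), (3, 4), (3, 5), (3, 6), (3, 7), (4, 0), (4, 1), (4, 2), (4, 3), (4, 4), (4, 5), (4, 6), (4, 7), (5, 0), (5, 1), (5, 2), (5, 3), (5, 4), (5, 5), (5, 6), (5, 7), (6, 0), (6, 1), (6, 2), (6, 3), (6, 4), (6, 5), (6, 6), (6, 7), (7, 0), (7, 1), (7, 2), (7, 3), (7, 4), (7, 5), (7, 6), (7, 7)]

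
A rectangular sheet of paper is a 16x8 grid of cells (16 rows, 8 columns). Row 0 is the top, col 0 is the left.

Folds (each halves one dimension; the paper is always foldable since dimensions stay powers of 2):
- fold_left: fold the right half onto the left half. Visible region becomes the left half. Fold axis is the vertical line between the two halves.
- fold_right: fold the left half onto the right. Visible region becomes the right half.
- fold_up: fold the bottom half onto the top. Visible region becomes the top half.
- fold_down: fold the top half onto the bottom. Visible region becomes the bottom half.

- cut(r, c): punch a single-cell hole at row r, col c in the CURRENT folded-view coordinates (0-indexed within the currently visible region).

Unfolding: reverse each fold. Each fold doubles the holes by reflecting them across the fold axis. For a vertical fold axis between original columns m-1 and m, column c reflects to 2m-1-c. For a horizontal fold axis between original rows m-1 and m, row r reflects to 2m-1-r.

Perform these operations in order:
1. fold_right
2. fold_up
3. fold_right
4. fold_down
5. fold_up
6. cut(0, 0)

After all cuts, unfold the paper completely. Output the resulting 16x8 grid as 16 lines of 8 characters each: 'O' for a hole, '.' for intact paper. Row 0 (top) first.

Answer: .OO..OO.
........
........
.OO..OO.
.OO..OO.
........
........
.OO..OO.
.OO..OO.
........
........
.OO..OO.
.OO..OO.
........
........
.OO..OO.

Derivation:
Op 1 fold_right: fold axis v@4; visible region now rows[0,16) x cols[4,8) = 16x4
Op 2 fold_up: fold axis h@8; visible region now rows[0,8) x cols[4,8) = 8x4
Op 3 fold_right: fold axis v@6; visible region now rows[0,8) x cols[6,8) = 8x2
Op 4 fold_down: fold axis h@4; visible region now rows[4,8) x cols[6,8) = 4x2
Op 5 fold_up: fold axis h@6; visible region now rows[4,6) x cols[6,8) = 2x2
Op 6 cut(0, 0): punch at orig (4,6); cuts so far [(4, 6)]; region rows[4,6) x cols[6,8) = 2x2
Unfold 1 (reflect across h@6): 2 holes -> [(4, 6), (7, 6)]
Unfold 2 (reflect across h@4): 4 holes -> [(0, 6), (3, 6), (4, 6), (7, 6)]
Unfold 3 (reflect across v@6): 8 holes -> [(0, 5), (0, 6), (3, 5), (3, 6), (4, 5), (4, 6), (7, 5), (7, 6)]
Unfold 4 (reflect across h@8): 16 holes -> [(0, 5), (0, 6), (3, 5), (3, 6), (4, 5), (4, 6), (7, 5), (7, 6), (8, 5), (8, 6), (11, 5), (11, 6), (12, 5), (12, 6), (15, 5), (15, 6)]
Unfold 5 (reflect across v@4): 32 holes -> [(0, 1), (0, 2), (0, 5), (0, 6), (3, 1), (3, 2), (3, 5), (3, 6), (4, 1), (4, 2), (4, 5), (4, 6), (7, 1), (7, 2), (7, 5), (7, 6), (8, 1), (8, 2), (8, 5), (8, 6), (11, 1), (11, 2), (11, 5), (11, 6), (12, 1), (12, 2), (12, 5), (12, 6), (15, 1), (15, 2), (15, 5), (15, 6)]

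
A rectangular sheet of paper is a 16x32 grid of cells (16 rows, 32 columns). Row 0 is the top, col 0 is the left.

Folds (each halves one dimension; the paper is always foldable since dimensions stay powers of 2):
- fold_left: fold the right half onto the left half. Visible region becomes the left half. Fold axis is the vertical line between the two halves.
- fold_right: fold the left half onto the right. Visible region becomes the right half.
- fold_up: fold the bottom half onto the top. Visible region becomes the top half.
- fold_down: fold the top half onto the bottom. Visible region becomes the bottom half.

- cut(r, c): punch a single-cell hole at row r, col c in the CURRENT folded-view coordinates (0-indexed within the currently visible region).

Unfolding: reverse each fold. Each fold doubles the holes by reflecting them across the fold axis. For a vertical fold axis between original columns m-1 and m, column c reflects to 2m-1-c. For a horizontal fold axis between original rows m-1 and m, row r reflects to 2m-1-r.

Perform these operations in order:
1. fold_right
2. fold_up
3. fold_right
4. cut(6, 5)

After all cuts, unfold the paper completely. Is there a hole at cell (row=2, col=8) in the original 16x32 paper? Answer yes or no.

Answer: no

Derivation:
Op 1 fold_right: fold axis v@16; visible region now rows[0,16) x cols[16,32) = 16x16
Op 2 fold_up: fold axis h@8; visible region now rows[0,8) x cols[16,32) = 8x16
Op 3 fold_right: fold axis v@24; visible region now rows[0,8) x cols[24,32) = 8x8
Op 4 cut(6, 5): punch at orig (6,29); cuts so far [(6, 29)]; region rows[0,8) x cols[24,32) = 8x8
Unfold 1 (reflect across v@24): 2 holes -> [(6, 18), (6, 29)]
Unfold 2 (reflect across h@8): 4 holes -> [(6, 18), (6, 29), (9, 18), (9, 29)]
Unfold 3 (reflect across v@16): 8 holes -> [(6, 2), (6, 13), (6, 18), (6, 29), (9, 2), (9, 13), (9, 18), (9, 29)]
Holes: [(6, 2), (6, 13), (6, 18), (6, 29), (9, 2), (9, 13), (9, 18), (9, 29)]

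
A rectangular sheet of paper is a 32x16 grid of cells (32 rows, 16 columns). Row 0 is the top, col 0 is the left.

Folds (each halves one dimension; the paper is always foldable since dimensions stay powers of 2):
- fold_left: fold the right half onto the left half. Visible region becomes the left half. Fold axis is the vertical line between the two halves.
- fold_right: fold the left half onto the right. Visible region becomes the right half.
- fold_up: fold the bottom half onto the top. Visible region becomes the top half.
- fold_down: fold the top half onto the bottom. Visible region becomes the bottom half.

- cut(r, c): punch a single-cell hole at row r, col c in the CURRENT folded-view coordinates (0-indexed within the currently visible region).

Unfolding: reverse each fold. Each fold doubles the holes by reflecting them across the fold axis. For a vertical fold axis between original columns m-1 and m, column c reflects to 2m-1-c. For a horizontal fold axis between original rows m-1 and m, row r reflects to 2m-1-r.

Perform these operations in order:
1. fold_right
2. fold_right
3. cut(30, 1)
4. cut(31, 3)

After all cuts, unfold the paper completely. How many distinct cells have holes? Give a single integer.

Op 1 fold_right: fold axis v@8; visible region now rows[0,32) x cols[8,16) = 32x8
Op 2 fold_right: fold axis v@12; visible region now rows[0,32) x cols[12,16) = 32x4
Op 3 cut(30, 1): punch at orig (30,13); cuts so far [(30, 13)]; region rows[0,32) x cols[12,16) = 32x4
Op 4 cut(31, 3): punch at orig (31,15); cuts so far [(30, 13), (31, 15)]; region rows[0,32) x cols[12,16) = 32x4
Unfold 1 (reflect across v@12): 4 holes -> [(30, 10), (30, 13), (31, 8), (31, 15)]
Unfold 2 (reflect across v@8): 8 holes -> [(30, 2), (30, 5), (30, 10), (30, 13), (31, 0), (31, 7), (31, 8), (31, 15)]

Answer: 8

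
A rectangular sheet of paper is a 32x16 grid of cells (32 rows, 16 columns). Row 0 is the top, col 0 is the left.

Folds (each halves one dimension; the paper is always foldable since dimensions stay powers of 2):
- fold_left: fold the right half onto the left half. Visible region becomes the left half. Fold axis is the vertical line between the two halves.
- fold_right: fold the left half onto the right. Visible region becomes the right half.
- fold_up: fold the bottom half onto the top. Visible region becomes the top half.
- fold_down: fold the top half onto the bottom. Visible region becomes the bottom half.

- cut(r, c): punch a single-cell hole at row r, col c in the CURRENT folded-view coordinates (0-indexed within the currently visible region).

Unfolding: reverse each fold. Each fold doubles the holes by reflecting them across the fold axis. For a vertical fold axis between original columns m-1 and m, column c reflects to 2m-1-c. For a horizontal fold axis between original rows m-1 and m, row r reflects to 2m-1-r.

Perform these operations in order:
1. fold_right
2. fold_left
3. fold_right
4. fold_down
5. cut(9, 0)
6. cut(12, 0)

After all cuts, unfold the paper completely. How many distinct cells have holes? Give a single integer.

Op 1 fold_right: fold axis v@8; visible region now rows[0,32) x cols[8,16) = 32x8
Op 2 fold_left: fold axis v@12; visible region now rows[0,32) x cols[8,12) = 32x4
Op 3 fold_right: fold axis v@10; visible region now rows[0,32) x cols[10,12) = 32x2
Op 4 fold_down: fold axis h@16; visible region now rows[16,32) x cols[10,12) = 16x2
Op 5 cut(9, 0): punch at orig (25,10); cuts so far [(25, 10)]; region rows[16,32) x cols[10,12) = 16x2
Op 6 cut(12, 0): punch at orig (28,10); cuts so far [(25, 10), (28, 10)]; region rows[16,32) x cols[10,12) = 16x2
Unfold 1 (reflect across h@16): 4 holes -> [(3, 10), (6, 10), (25, 10), (28, 10)]
Unfold 2 (reflect across v@10): 8 holes -> [(3, 9), (3, 10), (6, 9), (6, 10), (25, 9), (25, 10), (28, 9), (28, 10)]
Unfold 3 (reflect across v@12): 16 holes -> [(3, 9), (3, 10), (3, 13), (3, 14), (6, 9), (6, 10), (6, 13), (6, 14), (25, 9), (25, 10), (25, 13), (25, 14), (28, 9), (28, 10), (28, 13), (28, 14)]
Unfold 4 (reflect across v@8): 32 holes -> [(3, 1), (3, 2), (3, 5), (3, 6), (3, 9), (3, 10), (3, 13), (3, 14), (6, 1), (6, 2), (6, 5), (6, 6), (6, 9), (6, 10), (6, 13), (6, 14), (25, 1), (25, 2), (25, 5), (25, 6), (25, 9), (25, 10), (25, 13), (25, 14), (28, 1), (28, 2), (28, 5), (28, 6), (28, 9), (28, 10), (28, 13), (28, 14)]

Answer: 32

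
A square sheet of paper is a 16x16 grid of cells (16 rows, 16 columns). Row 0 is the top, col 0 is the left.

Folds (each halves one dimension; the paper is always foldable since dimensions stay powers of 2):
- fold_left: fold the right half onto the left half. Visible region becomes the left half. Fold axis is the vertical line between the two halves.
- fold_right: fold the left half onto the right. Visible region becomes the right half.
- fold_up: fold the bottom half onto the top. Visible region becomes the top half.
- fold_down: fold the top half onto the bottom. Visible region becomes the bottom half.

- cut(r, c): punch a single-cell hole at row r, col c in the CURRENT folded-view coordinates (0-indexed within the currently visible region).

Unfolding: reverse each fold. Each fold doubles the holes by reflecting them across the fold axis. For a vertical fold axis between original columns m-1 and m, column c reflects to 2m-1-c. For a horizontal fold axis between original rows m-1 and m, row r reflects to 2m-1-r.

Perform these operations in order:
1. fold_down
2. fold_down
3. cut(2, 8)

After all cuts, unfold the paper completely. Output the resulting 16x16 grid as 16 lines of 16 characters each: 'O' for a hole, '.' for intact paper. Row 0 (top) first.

Op 1 fold_down: fold axis h@8; visible region now rows[8,16) x cols[0,16) = 8x16
Op 2 fold_down: fold axis h@12; visible region now rows[12,16) x cols[0,16) = 4x16
Op 3 cut(2, 8): punch at orig (14,8); cuts so far [(14, 8)]; region rows[12,16) x cols[0,16) = 4x16
Unfold 1 (reflect across h@12): 2 holes -> [(9, 8), (14, 8)]
Unfold 2 (reflect across h@8): 4 holes -> [(1, 8), (6, 8), (9, 8), (14, 8)]

Answer: ................
........O.......
................
................
................
................
........O.......
................
................
........O.......
................
................
................
................
........O.......
................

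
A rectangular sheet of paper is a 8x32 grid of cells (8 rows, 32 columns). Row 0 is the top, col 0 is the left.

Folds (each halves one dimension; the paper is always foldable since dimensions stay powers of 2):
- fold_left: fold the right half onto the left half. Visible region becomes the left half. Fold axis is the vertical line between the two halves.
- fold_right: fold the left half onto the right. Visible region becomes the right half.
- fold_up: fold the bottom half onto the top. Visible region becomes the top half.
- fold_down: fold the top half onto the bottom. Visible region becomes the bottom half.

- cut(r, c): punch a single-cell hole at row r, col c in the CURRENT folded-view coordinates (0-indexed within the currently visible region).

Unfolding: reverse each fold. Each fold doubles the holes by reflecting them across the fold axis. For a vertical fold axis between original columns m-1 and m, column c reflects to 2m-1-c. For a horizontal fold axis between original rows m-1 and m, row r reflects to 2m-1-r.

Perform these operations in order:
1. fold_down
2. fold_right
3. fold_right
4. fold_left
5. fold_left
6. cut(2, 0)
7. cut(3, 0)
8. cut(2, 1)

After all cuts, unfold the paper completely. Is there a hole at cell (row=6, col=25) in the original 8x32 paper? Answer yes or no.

Answer: yes

Derivation:
Op 1 fold_down: fold axis h@4; visible region now rows[4,8) x cols[0,32) = 4x32
Op 2 fold_right: fold axis v@16; visible region now rows[4,8) x cols[16,32) = 4x16
Op 3 fold_right: fold axis v@24; visible region now rows[4,8) x cols[24,32) = 4x8
Op 4 fold_left: fold axis v@28; visible region now rows[4,8) x cols[24,28) = 4x4
Op 5 fold_left: fold axis v@26; visible region now rows[4,8) x cols[24,26) = 4x2
Op 6 cut(2, 0): punch at orig (6,24); cuts so far [(6, 24)]; region rows[4,8) x cols[24,26) = 4x2
Op 7 cut(3, 0): punch at orig (7,24); cuts so far [(6, 24), (7, 24)]; region rows[4,8) x cols[24,26) = 4x2
Op 8 cut(2, 1): punch at orig (6,25); cuts so far [(6, 24), (6, 25), (7, 24)]; region rows[4,8) x cols[24,26) = 4x2
Unfold 1 (reflect across v@26): 6 holes -> [(6, 24), (6, 25), (6, 26), (6, 27), (7, 24), (7, 27)]
Unfold 2 (reflect across v@28): 12 holes -> [(6, 24), (6, 25), (6, 26), (6, 27), (6, 28), (6, 29), (6, 30), (6, 31), (7, 24), (7, 27), (7, 28), (7, 31)]
Unfold 3 (reflect across v@24): 24 holes -> [(6, 16), (6, 17), (6, 18), (6, 19), (6, 20), (6, 21), (6, 22), (6, 23), (6, 24), (6, 25), (6, 26), (6, 27), (6, 28), (6, 29), (6, 30), (6, 31), (7, 16), (7, 19), (7, 20), (7, 23), (7, 24), (7, 27), (7, 28), (7, 31)]
Unfold 4 (reflect across v@16): 48 holes -> [(6, 0), (6, 1), (6, 2), (6, 3), (6, 4), (6, 5), (6, 6), (6, 7), (6, 8), (6, 9), (6, 10), (6, 11), (6, 12), (6, 13), (6, 14), (6, 15), (6, 16), (6, 17), (6, 18), (6, 19), (6, 20), (6, 21), (6, 22), (6, 23), (6, 24), (6, 25), (6, 26), (6, 27), (6, 28), (6, 29), (6, 30), (6, 31), (7, 0), (7, 3), (7, 4), (7, 7), (7, 8), (7, 11), (7, 12), (7, 15), (7, 16), (7, 19), (7, 20), (7, 23), (7, 24), (7, 27), (7, 28), (7, 31)]
Unfold 5 (reflect across h@4): 96 holes -> [(0, 0), (0, 3), (0, 4), (0, 7), (0, 8), (0, 11), (0, 12), (0, 15), (0, 16), (0, 19), (0, 20), (0, 23), (0, 24), (0, 27), (0, 28), (0, 31), (1, 0), (1, 1), (1, 2), (1, 3), (1, 4), (1, 5), (1, 6), (1, 7), (1, 8), (1, 9), (1, 10), (1, 11), (1, 12), (1, 13), (1, 14), (1, 15), (1, 16), (1, 17), (1, 18), (1, 19), (1, 20), (1, 21), (1, 22), (1, 23), (1, 24), (1, 25), (1, 26), (1, 27), (1, 28), (1, 29), (1, 30), (1, 31), (6, 0), (6, 1), (6, 2), (6, 3), (6, 4), (6, 5), (6, 6), (6, 7), (6, 8), (6, 9), (6, 10), (6, 11), (6, 12), (6, 13), (6, 14), (6, 15), (6, 16), (6, 17), (6, 18), (6, 19), (6, 20), (6, 21), (6, 22), (6, 23), (6, 24), (6, 25), (6, 26), (6, 27), (6, 28), (6, 29), (6, 30), (6, 31), (7, 0), (7, 3), (7, 4), (7, 7), (7, 8), (7, 11), (7, 12), (7, 15), (7, 16), (7, 19), (7, 20), (7, 23), (7, 24), (7, 27), (7, 28), (7, 31)]
Holes: [(0, 0), (0, 3), (0, 4), (0, 7), (0, 8), (0, 11), (0, 12), (0, 15), (0, 16), (0, 19), (0, 20), (0, 23), (0, 24), (0, 27), (0, 28), (0, 31), (1, 0), (1, 1), (1, 2), (1, 3), (1, 4), (1, 5), (1, 6), (1, 7), (1, 8), (1, 9), (1, 10), (1, 11), (1, 12), (1, 13), (1, 14), (1, 15), (1, 16), (1, 17), (1, 18), (1, 19), (1, 20), (1, 21), (1, 22), (1, 23), (1, 24), (1, 25), (1, 26), (1, 27), (1, 28), (1, 29), (1, 30), (1, 31), (6, 0), (6, 1), (6, 2), (6, 3), (6, 4), (6, 5), (6, 6), (6, 7), (6, 8), (6, 9), (6, 10), (6, 11), (6, 12), (6, 13), (6, 14), (6, 15), (6, 16), (6, 17), (6, 18), (6, 19), (6, 20), (6, 21), (6, 22), (6, 23), (6, 24), (6, 25), (6, 26), (6, 27), (6, 28), (6, 29), (6, 30), (6, 31), (7, 0), (7, 3), (7, 4), (7, 7), (7, 8), (7, 11), (7, 12), (7, 15), (7, 16), (7, 19), (7, 20), (7, 23), (7, 24), (7, 27), (7, 28), (7, 31)]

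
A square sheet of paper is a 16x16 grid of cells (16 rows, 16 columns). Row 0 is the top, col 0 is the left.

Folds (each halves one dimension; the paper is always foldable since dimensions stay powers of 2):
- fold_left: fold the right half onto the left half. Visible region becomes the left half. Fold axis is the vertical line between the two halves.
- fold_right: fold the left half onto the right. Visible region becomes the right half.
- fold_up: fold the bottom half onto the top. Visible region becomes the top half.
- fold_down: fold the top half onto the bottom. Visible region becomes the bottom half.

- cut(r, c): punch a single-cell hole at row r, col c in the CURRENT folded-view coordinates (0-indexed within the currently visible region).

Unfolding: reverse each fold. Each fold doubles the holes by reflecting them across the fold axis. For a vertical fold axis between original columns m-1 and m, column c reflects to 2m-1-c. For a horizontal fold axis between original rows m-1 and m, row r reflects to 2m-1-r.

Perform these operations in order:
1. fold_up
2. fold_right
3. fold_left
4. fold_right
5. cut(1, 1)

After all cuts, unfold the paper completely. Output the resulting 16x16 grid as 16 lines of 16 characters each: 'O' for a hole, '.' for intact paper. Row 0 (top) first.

Op 1 fold_up: fold axis h@8; visible region now rows[0,8) x cols[0,16) = 8x16
Op 2 fold_right: fold axis v@8; visible region now rows[0,8) x cols[8,16) = 8x8
Op 3 fold_left: fold axis v@12; visible region now rows[0,8) x cols[8,12) = 8x4
Op 4 fold_right: fold axis v@10; visible region now rows[0,8) x cols[10,12) = 8x2
Op 5 cut(1, 1): punch at orig (1,11); cuts so far [(1, 11)]; region rows[0,8) x cols[10,12) = 8x2
Unfold 1 (reflect across v@10): 2 holes -> [(1, 8), (1, 11)]
Unfold 2 (reflect across v@12): 4 holes -> [(1, 8), (1, 11), (1, 12), (1, 15)]
Unfold 3 (reflect across v@8): 8 holes -> [(1, 0), (1, 3), (1, 4), (1, 7), (1, 8), (1, 11), (1, 12), (1, 15)]
Unfold 4 (reflect across h@8): 16 holes -> [(1, 0), (1, 3), (1, 4), (1, 7), (1, 8), (1, 11), (1, 12), (1, 15), (14, 0), (14, 3), (14, 4), (14, 7), (14, 8), (14, 11), (14, 12), (14, 15)]

Answer: ................
O..OO..OO..OO..O
................
................
................
................
................
................
................
................
................
................
................
................
O..OO..OO..OO..O
................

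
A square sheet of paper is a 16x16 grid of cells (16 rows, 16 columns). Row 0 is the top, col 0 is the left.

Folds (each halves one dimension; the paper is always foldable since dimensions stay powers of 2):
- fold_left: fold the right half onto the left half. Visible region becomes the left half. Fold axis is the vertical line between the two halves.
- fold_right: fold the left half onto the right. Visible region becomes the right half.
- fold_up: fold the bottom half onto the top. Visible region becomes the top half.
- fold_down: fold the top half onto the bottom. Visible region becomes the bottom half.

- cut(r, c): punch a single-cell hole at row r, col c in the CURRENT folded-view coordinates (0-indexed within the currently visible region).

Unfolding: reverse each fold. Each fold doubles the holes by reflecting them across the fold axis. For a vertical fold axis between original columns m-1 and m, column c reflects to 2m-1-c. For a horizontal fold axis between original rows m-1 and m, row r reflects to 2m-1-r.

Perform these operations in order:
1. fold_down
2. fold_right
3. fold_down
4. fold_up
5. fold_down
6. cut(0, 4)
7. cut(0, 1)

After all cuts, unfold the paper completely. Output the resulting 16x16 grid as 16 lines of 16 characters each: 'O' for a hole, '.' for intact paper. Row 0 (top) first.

Answer: ...O..O..O..O...
...O..O..O..O...
...O..O..O..O...
...O..O..O..O...
...O..O..O..O...
...O..O..O..O...
...O..O..O..O...
...O..O..O..O...
...O..O..O..O...
...O..O..O..O...
...O..O..O..O...
...O..O..O..O...
...O..O..O..O...
...O..O..O..O...
...O..O..O..O...
...O..O..O..O...

Derivation:
Op 1 fold_down: fold axis h@8; visible region now rows[8,16) x cols[0,16) = 8x16
Op 2 fold_right: fold axis v@8; visible region now rows[8,16) x cols[8,16) = 8x8
Op 3 fold_down: fold axis h@12; visible region now rows[12,16) x cols[8,16) = 4x8
Op 4 fold_up: fold axis h@14; visible region now rows[12,14) x cols[8,16) = 2x8
Op 5 fold_down: fold axis h@13; visible region now rows[13,14) x cols[8,16) = 1x8
Op 6 cut(0, 4): punch at orig (13,12); cuts so far [(13, 12)]; region rows[13,14) x cols[8,16) = 1x8
Op 7 cut(0, 1): punch at orig (13,9); cuts so far [(13, 9), (13, 12)]; region rows[13,14) x cols[8,16) = 1x8
Unfold 1 (reflect across h@13): 4 holes -> [(12, 9), (12, 12), (13, 9), (13, 12)]
Unfold 2 (reflect across h@14): 8 holes -> [(12, 9), (12, 12), (13, 9), (13, 12), (14, 9), (14, 12), (15, 9), (15, 12)]
Unfold 3 (reflect across h@12): 16 holes -> [(8, 9), (8, 12), (9, 9), (9, 12), (10, 9), (10, 12), (11, 9), (11, 12), (12, 9), (12, 12), (13, 9), (13, 12), (14, 9), (14, 12), (15, 9), (15, 12)]
Unfold 4 (reflect across v@8): 32 holes -> [(8, 3), (8, 6), (8, 9), (8, 12), (9, 3), (9, 6), (9, 9), (9, 12), (10, 3), (10, 6), (10, 9), (10, 12), (11, 3), (11, 6), (11, 9), (11, 12), (12, 3), (12, 6), (12, 9), (12, 12), (13, 3), (13, 6), (13, 9), (13, 12), (14, 3), (14, 6), (14, 9), (14, 12), (15, 3), (15, 6), (15, 9), (15, 12)]
Unfold 5 (reflect across h@8): 64 holes -> [(0, 3), (0, 6), (0, 9), (0, 12), (1, 3), (1, 6), (1, 9), (1, 12), (2, 3), (2, 6), (2, 9), (2, 12), (3, 3), (3, 6), (3, 9), (3, 12), (4, 3), (4, 6), (4, 9), (4, 12), (5, 3), (5, 6), (5, 9), (5, 12), (6, 3), (6, 6), (6, 9), (6, 12), (7, 3), (7, 6), (7, 9), (7, 12), (8, 3), (8, 6), (8, 9), (8, 12), (9, 3), (9, 6), (9, 9), (9, 12), (10, 3), (10, 6), (10, 9), (10, 12), (11, 3), (11, 6), (11, 9), (11, 12), (12, 3), (12, 6), (12, 9), (12, 12), (13, 3), (13, 6), (13, 9), (13, 12), (14, 3), (14, 6), (14, 9), (14, 12), (15, 3), (15, 6), (15, 9), (15, 12)]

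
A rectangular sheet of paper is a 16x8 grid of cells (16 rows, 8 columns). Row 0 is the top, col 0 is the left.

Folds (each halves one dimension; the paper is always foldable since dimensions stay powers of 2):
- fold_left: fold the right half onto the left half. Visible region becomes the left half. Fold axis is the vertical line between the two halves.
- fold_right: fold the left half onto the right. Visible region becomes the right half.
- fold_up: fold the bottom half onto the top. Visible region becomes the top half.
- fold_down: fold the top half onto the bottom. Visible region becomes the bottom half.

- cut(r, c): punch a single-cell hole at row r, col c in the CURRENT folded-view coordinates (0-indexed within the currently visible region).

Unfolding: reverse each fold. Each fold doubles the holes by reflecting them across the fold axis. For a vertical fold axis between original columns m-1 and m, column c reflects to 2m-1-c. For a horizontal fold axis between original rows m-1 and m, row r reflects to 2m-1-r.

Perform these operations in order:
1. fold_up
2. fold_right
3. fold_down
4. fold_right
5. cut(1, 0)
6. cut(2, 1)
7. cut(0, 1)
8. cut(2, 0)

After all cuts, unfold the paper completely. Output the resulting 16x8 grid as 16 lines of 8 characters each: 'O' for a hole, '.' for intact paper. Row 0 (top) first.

Answer: ........
OOOOOOOO
.OO..OO.
O..OO..O
O..OO..O
.OO..OO.
OOOOOOOO
........
........
OOOOOOOO
.OO..OO.
O..OO..O
O..OO..O
.OO..OO.
OOOOOOOO
........

Derivation:
Op 1 fold_up: fold axis h@8; visible region now rows[0,8) x cols[0,8) = 8x8
Op 2 fold_right: fold axis v@4; visible region now rows[0,8) x cols[4,8) = 8x4
Op 3 fold_down: fold axis h@4; visible region now rows[4,8) x cols[4,8) = 4x4
Op 4 fold_right: fold axis v@6; visible region now rows[4,8) x cols[6,8) = 4x2
Op 5 cut(1, 0): punch at orig (5,6); cuts so far [(5, 6)]; region rows[4,8) x cols[6,8) = 4x2
Op 6 cut(2, 1): punch at orig (6,7); cuts so far [(5, 6), (6, 7)]; region rows[4,8) x cols[6,8) = 4x2
Op 7 cut(0, 1): punch at orig (4,7); cuts so far [(4, 7), (5, 6), (6, 7)]; region rows[4,8) x cols[6,8) = 4x2
Op 8 cut(2, 0): punch at orig (6,6); cuts so far [(4, 7), (5, 6), (6, 6), (6, 7)]; region rows[4,8) x cols[6,8) = 4x2
Unfold 1 (reflect across v@6): 8 holes -> [(4, 4), (4, 7), (5, 5), (5, 6), (6, 4), (6, 5), (6, 6), (6, 7)]
Unfold 2 (reflect across h@4): 16 holes -> [(1, 4), (1, 5), (1, 6), (1, 7), (2, 5), (2, 6), (3, 4), (3, 7), (4, 4), (4, 7), (5, 5), (5, 6), (6, 4), (6, 5), (6, 6), (6, 7)]
Unfold 3 (reflect across v@4): 32 holes -> [(1, 0), (1, 1), (1, 2), (1, 3), (1, 4), (1, 5), (1, 6), (1, 7), (2, 1), (2, 2), (2, 5), (2, 6), (3, 0), (3, 3), (3, 4), (3, 7), (4, 0), (4, 3), (4, 4), (4, 7), (5, 1), (5, 2), (5, 5), (5, 6), (6, 0), (6, 1), (6, 2), (6, 3), (6, 4), (6, 5), (6, 6), (6, 7)]
Unfold 4 (reflect across h@8): 64 holes -> [(1, 0), (1, 1), (1, 2), (1, 3), (1, 4), (1, 5), (1, 6), (1, 7), (2, 1), (2, 2), (2, 5), (2, 6), (3, 0), (3, 3), (3, 4), (3, 7), (4, 0), (4, 3), (4, 4), (4, 7), (5, 1), (5, 2), (5, 5), (5, 6), (6, 0), (6, 1), (6, 2), (6, 3), (6, 4), (6, 5), (6, 6), (6, 7), (9, 0), (9, 1), (9, 2), (9, 3), (9, 4), (9, 5), (9, 6), (9, 7), (10, 1), (10, 2), (10, 5), (10, 6), (11, 0), (11, 3), (11, 4), (11, 7), (12, 0), (12, 3), (12, 4), (12, 7), (13, 1), (13, 2), (13, 5), (13, 6), (14, 0), (14, 1), (14, 2), (14, 3), (14, 4), (14, 5), (14, 6), (14, 7)]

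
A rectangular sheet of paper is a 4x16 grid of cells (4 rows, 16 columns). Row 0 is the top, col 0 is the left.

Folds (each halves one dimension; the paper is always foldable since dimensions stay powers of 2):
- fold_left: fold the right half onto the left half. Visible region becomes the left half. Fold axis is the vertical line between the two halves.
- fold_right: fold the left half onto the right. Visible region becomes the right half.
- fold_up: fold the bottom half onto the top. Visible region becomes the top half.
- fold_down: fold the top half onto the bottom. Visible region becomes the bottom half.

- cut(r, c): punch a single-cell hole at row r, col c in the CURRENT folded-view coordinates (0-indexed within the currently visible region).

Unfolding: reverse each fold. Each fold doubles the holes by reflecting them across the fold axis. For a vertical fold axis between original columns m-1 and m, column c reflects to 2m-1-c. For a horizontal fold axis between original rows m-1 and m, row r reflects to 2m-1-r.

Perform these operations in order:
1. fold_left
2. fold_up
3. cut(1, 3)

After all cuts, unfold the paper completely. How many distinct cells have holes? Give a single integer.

Op 1 fold_left: fold axis v@8; visible region now rows[0,4) x cols[0,8) = 4x8
Op 2 fold_up: fold axis h@2; visible region now rows[0,2) x cols[0,8) = 2x8
Op 3 cut(1, 3): punch at orig (1,3); cuts so far [(1, 3)]; region rows[0,2) x cols[0,8) = 2x8
Unfold 1 (reflect across h@2): 2 holes -> [(1, 3), (2, 3)]
Unfold 2 (reflect across v@8): 4 holes -> [(1, 3), (1, 12), (2, 3), (2, 12)]

Answer: 4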